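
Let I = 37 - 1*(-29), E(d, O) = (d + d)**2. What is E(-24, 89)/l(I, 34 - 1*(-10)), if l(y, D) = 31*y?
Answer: 384/341 ≈ 1.1261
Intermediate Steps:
E(d, O) = 4*d**2 (E(d, O) = (2*d)**2 = 4*d**2)
I = 66 (I = 37 + 29 = 66)
E(-24, 89)/l(I, 34 - 1*(-10)) = (4*(-24)**2)/((31*66)) = (4*576)/2046 = 2304*(1/2046) = 384/341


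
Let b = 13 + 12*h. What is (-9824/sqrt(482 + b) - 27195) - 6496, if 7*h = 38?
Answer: -33691 - 9824*sqrt(27447)/3921 ≈ -34106.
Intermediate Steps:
h = 38/7 (h = (1/7)*38 = 38/7 ≈ 5.4286)
b = 547/7 (b = 13 + 12*(38/7) = 13 + 456/7 = 547/7 ≈ 78.143)
(-9824/sqrt(482 + b) - 27195) - 6496 = (-9824/sqrt(482 + 547/7) - 27195) - 6496 = (-9824*sqrt(27447)/3921 - 27195) - 6496 = (-27195 - 9824*sqrt(27447)/3921) - 6496 = -33691 - 9824*sqrt(27447)/3921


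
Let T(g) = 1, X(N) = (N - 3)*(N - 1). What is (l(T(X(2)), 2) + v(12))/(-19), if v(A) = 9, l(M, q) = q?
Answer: -11/19 ≈ -0.57895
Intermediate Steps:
X(N) = (-1 + N)*(-3 + N) (X(N) = (-3 + N)*(-1 + N) = (-1 + N)*(-3 + N))
(l(T(X(2)), 2) + v(12))/(-19) = (2 + 9)/(-19) = 11*(-1/19) = -11/19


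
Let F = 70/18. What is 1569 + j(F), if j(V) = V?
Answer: 14156/9 ≈ 1572.9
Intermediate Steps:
F = 35/9 (F = 70*(1/18) = 35/9 ≈ 3.8889)
1569 + j(F) = 1569 + 35/9 = 14156/9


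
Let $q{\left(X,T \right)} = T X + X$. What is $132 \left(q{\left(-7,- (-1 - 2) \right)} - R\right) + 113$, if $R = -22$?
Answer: $-679$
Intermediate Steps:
$q{\left(X,T \right)} = X + T X$
$132 \left(q{\left(-7,- (-1 - 2) \right)} - R\right) + 113 = 132 \left(- 7 \left(1 - \left(-1 - 2\right)\right) - -22\right) + 113 = 132 \left(- 7 \left(1 - -3\right) + 22\right) + 113 = 132 \left(- 7 \left(1 + 3\right) + 22\right) + 113 = 132 \left(\left(-7\right) 4 + 22\right) + 113 = 132 \left(-28 + 22\right) + 113 = 132 \left(-6\right) + 113 = -792 + 113 = -679$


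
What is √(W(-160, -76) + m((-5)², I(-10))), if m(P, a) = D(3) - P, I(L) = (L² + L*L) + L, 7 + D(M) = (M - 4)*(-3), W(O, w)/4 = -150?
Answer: I*√629 ≈ 25.08*I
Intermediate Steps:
W(O, w) = -600 (W(O, w) = 4*(-150) = -600)
D(M) = 5 - 3*M (D(M) = -7 + (M - 4)*(-3) = -7 + (-4 + M)*(-3) = -7 + (12 - 3*M) = 5 - 3*M)
I(L) = L + 2*L² (I(L) = (L² + L²) + L = 2*L² + L = L + 2*L²)
m(P, a) = -4 - P (m(P, a) = (5 - 3*3) - P = (5 - 9) - P = -4 - P)
√(W(-160, -76) + m((-5)², I(-10))) = √(-600 + (-4 - 1*(-5)²)) = √(-600 + (-4 - 1*25)) = √(-600 + (-4 - 25)) = √(-600 - 29) = √(-629) = I*√629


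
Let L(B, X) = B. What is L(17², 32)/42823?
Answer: 17/2519 ≈ 0.0067487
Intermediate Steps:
L(17², 32)/42823 = 17²/42823 = 289*(1/42823) = 17/2519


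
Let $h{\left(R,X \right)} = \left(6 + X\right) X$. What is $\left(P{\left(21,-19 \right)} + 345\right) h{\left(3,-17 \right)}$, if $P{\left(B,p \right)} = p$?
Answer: $60962$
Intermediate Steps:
$h{\left(R,X \right)} = X \left(6 + X\right)$
$\left(P{\left(21,-19 \right)} + 345\right) h{\left(3,-17 \right)} = \left(-19 + 345\right) \left(- 17 \left(6 - 17\right)\right) = 326 \left(\left(-17\right) \left(-11\right)\right) = 326 \cdot 187 = 60962$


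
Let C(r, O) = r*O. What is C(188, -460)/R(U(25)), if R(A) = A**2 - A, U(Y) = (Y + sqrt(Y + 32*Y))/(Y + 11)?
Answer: -437805 + 612927*sqrt(33)/11 ≈ -1.1771e+5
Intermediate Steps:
C(r, O) = O*r
U(Y) = (Y + sqrt(33)*sqrt(Y))/(11 + Y) (U(Y) = (Y + sqrt(33*Y))/(11 + Y) = (Y + sqrt(33)*sqrt(Y))/(11 + Y))
C(188, -460)/R(U(25)) = (-460*188)/((((25 + sqrt(33)*sqrt(25))/(11 + 25))*(-1 + (25 + sqrt(33)*sqrt(25))/(11 + 25)))) = -86480*36/((-1 + (25 + sqrt(33)*5)/36)*(25 + sqrt(33)*5)) = -86480*36/((-1 + (25 + 5*sqrt(33))/36)*(25 + 5*sqrt(33))) = -86480*1/((-1 + (25/36 + 5*sqrt(33)/36))*(25/36 + 5*sqrt(33)/36)) = -86480*1/((-11/36 + 5*sqrt(33)/36)*(25/36 + 5*sqrt(33)/36)) = -86480/((-11/36 + 5*sqrt(33)/36)*(25/36 + 5*sqrt(33)/36))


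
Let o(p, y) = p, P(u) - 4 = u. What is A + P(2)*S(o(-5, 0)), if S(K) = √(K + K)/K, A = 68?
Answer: 68 - 6*I*√10/5 ≈ 68.0 - 3.7947*I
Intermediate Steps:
P(u) = 4 + u
S(K) = √2/√K (S(K) = √(2*K)/K = (√2*√K)/K = √2/√K)
A + P(2)*S(o(-5, 0)) = 68 + (4 + 2)*(√2/√(-5)) = 68 + 6*(√2*(-I*√5/5)) = 68 + 6*(-I*√10/5) = 68 - 6*I*√10/5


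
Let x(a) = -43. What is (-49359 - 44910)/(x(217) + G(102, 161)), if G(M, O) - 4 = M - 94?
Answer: 94269/31 ≈ 3040.9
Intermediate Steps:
G(M, O) = -90 + M (G(M, O) = 4 + (M - 94) = 4 + (-94 + M) = -90 + M)
(-49359 - 44910)/(x(217) + G(102, 161)) = (-49359 - 44910)/(-43 + (-90 + 102)) = -94269/(-43 + 12) = -94269/(-31) = -94269*(-1/31) = 94269/31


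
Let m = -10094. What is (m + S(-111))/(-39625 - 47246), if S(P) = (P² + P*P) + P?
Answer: -14437/86871 ≈ -0.16619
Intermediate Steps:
S(P) = P + 2*P² (S(P) = (P² + P²) + P = 2*P² + P = P + 2*P²)
(m + S(-111))/(-39625 - 47246) = (-10094 - 111*(1 + 2*(-111)))/(-39625 - 47246) = (-10094 - 111*(1 - 222))/(-86871) = (-10094 - 111*(-221))*(-1/86871) = (-10094 + 24531)*(-1/86871) = 14437*(-1/86871) = -14437/86871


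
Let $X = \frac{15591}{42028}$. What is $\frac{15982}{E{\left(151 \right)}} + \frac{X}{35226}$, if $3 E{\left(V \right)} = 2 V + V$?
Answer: $\frac{7887002330779}{74517409176} \approx 105.84$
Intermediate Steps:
$X = \frac{15591}{42028}$ ($X = 15591 \cdot \frac{1}{42028} = \frac{15591}{42028} \approx 0.37097$)
$E{\left(V \right)} = V$ ($E{\left(V \right)} = \frac{2 V + V}{3} = \frac{3 V}{3} = V$)
$\frac{15982}{E{\left(151 \right)}} + \frac{X}{35226} = \frac{15982}{151} + \frac{15591}{42028 \cdot 35226} = 15982 \cdot \frac{1}{151} + \frac{15591}{42028} \cdot \frac{1}{35226} = \frac{15982}{151} + \frac{5197}{493492776} = \frac{7887002330779}{74517409176}$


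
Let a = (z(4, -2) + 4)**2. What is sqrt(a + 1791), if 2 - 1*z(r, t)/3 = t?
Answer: sqrt(2047) ≈ 45.244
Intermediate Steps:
z(r, t) = 6 - 3*t
a = 256 (a = ((6 - 3*(-2)) + 4)**2 = ((6 + 6) + 4)**2 = (12 + 4)**2 = 16**2 = 256)
sqrt(a + 1791) = sqrt(256 + 1791) = sqrt(2047)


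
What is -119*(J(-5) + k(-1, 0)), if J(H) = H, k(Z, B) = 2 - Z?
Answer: 238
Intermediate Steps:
-119*(J(-5) + k(-1, 0)) = -119*(-5 + (2 - 1*(-1))) = -119*(-5 + (2 + 1)) = -119*(-5 + 3) = -119*(-2) = 238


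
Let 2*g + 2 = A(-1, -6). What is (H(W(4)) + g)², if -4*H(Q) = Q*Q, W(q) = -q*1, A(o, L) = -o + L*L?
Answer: 729/4 ≈ 182.25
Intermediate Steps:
A(o, L) = L² - o (A(o, L) = -o + L² = L² - o)
g = 35/2 (g = -1 + ((-6)² - 1*(-1))/2 = -1 + (36 + 1)/2 = -1 + (½)*37 = -1 + 37/2 = 35/2 ≈ 17.500)
W(q) = -q
H(Q) = -Q²/4 (H(Q) = -Q*Q/4 = -Q²/4)
(H(W(4)) + g)² = (-(-1*4)²/4 + 35/2)² = (-¼*(-4)² + 35/2)² = (-¼*16 + 35/2)² = (-4 + 35/2)² = (27/2)² = 729/4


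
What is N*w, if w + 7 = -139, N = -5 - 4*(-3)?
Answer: -1022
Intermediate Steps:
N = 7 (N = -5 + 12 = 7)
w = -146 (w = -7 - 139 = -146)
N*w = 7*(-146) = -1022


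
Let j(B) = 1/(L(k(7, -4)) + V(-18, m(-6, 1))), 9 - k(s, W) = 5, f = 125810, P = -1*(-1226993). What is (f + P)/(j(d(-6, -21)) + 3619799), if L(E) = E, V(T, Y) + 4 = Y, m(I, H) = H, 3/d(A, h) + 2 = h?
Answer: 1352803/3619800 ≈ 0.37372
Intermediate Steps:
d(A, h) = 3/(-2 + h)
P = 1226993
k(s, W) = 4 (k(s, W) = 9 - 1*5 = 9 - 5 = 4)
V(T, Y) = -4 + Y
j(B) = 1 (j(B) = 1/(4 + (-4 + 1)) = 1/(4 - 3) = 1/1 = 1)
(f + P)/(j(d(-6, -21)) + 3619799) = (125810 + 1226993)/(1 + 3619799) = 1352803/3619800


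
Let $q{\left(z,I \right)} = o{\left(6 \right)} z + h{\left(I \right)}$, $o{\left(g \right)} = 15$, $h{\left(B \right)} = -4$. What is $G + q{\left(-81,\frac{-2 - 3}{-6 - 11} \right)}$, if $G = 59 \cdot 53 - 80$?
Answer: $1828$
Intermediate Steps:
$q{\left(z,I \right)} = -4 + 15 z$ ($q{\left(z,I \right)} = 15 z - 4 = -4 + 15 z$)
$G = 3047$ ($G = 3127 - 80 = 3047$)
$G + q{\left(-81,\frac{-2 - 3}{-6 - 11} \right)} = 3047 + \left(-4 + 15 \left(-81\right)\right) = 3047 - 1219 = 1828$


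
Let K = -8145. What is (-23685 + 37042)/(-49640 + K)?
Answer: -13357/57785 ≈ -0.23115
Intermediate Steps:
(-23685 + 37042)/(-49640 + K) = (-23685 + 37042)/(-49640 - 8145) = 13357/(-57785) = 13357*(-1/57785) = -13357/57785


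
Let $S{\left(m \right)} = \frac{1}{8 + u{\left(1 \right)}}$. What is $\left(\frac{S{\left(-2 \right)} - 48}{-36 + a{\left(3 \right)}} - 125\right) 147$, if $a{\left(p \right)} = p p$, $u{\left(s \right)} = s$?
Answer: $- \frac{1467256}{81} \approx -18114.0$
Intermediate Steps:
$a{\left(p \right)} = p^{2}$
$S{\left(m \right)} = \frac{1}{9}$ ($S{\left(m \right)} = \frac{1}{8 + 1} = \frac{1}{9}$)
$\left(\frac{S{\left(-2 \right)} - 48}{-36 + a{\left(3 \right)}} - 125\right) 147 = \left(\frac{\frac{1}{9} - 48}{-36 + 3^{2}} - 125\right) 147 = \left(- \frac{431}{9 \left(-36 + 9\right)} - 125\right) 147 = \left(- \frac{431}{9 \left(-27\right)} - 125\right) 147 = \left(\left(- \frac{431}{9}\right) \left(- \frac{1}{27}\right) - 125\right) 147 = \left(\frac{431}{243} - 125\right) 147 = \left(- \frac{29944}{243}\right) 147 = - \frac{1467256}{81}$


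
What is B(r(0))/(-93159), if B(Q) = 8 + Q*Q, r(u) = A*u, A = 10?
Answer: -8/93159 ≈ -8.5875e-5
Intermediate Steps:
r(u) = 10*u
B(Q) = 8 + Q**2
B(r(0))/(-93159) = (8 + (10*0)**2)/(-93159) = (8 + 0**2)*(-1/93159) = (8 + 0)*(-1/93159) = 8*(-1/93159) = -8/93159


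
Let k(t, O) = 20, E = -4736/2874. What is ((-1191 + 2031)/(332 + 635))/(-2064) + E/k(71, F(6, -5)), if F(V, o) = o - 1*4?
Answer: -49483379/597518970 ≈ -0.082815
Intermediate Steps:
E = -2368/1437 (E = -4736*1/2874 = -2368/1437 ≈ -1.6479)
F(V, o) = -4 + o (F(V, o) = o - 4 = -4 + o)
((-1191 + 2031)/(332 + 635))/(-2064) + E/k(71, F(6, -5)) = ((-1191 + 2031)/(332 + 635))/(-2064) - 2368/1437/20 = (840/967)*(-1/2064) - 2368/1437*1/20 = (840*(1/967))*(-1/2064) - 592/7185 = (840/967)*(-1/2064) - 592/7185 = -35/83162 - 592/7185 = -49483379/597518970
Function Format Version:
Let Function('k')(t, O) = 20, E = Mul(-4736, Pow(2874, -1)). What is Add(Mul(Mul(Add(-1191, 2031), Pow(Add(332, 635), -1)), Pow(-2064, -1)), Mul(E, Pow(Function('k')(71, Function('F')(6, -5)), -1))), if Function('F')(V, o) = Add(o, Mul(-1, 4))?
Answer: Rational(-49483379, 597518970) ≈ -0.082815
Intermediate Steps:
E = Rational(-2368, 1437) (E = Mul(-4736, Rational(1, 2874)) = Rational(-2368, 1437) ≈ -1.6479)
Function('F')(V, o) = Add(-4, o) (Function('F')(V, o) = Add(o, -4) = Add(-4, o))
Add(Mul(Mul(Add(-1191, 2031), Pow(Add(332, 635), -1)), Pow(-2064, -1)), Mul(E, Pow(Function('k')(71, Function('F')(6, -5)), -1))) = Add(Mul(Mul(Add(-1191, 2031), Pow(Add(332, 635), -1)), Pow(-2064, -1)), Mul(Rational(-2368, 1437), Pow(20, -1))) = Add(Mul(Mul(840, Pow(967, -1)), Rational(-1, 2064)), Mul(Rational(-2368, 1437), Rational(1, 20))) = Add(Mul(Mul(840, Rational(1, 967)), Rational(-1, 2064)), Rational(-592, 7185)) = Add(Mul(Rational(840, 967), Rational(-1, 2064)), Rational(-592, 7185)) = Add(Rational(-35, 83162), Rational(-592, 7185)) = Rational(-49483379, 597518970)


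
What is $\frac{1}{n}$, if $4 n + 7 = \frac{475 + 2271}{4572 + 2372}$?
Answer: $- \frac{13888}{22931} \approx -0.60564$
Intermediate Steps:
$n = - \frac{22931}{13888}$ ($n = - \frac{7}{4} + \frac{\left(475 + 2271\right) \frac{1}{4572 + 2372}}{4} = - \frac{7}{4} + \frac{2746 \cdot \frac{1}{6944}}{4} = - \frac{7}{4} + \frac{1}{4} \cdot \frac{1373}{3472} = - \frac{7}{4} + \frac{1373}{13888} = - \frac{22931}{13888} \approx -1.6511$)
$\frac{1}{n} = \frac{1}{- \frac{22931}{13888}} = - \frac{13888}{22931}$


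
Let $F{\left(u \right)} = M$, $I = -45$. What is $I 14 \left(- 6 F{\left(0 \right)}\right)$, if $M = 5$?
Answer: $18900$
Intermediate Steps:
$F{\left(u \right)} = 5$
$I 14 \left(- 6 F{\left(0 \right)}\right) = \left(-45\right) 14 \left(\left(-6\right) 5\right) = \left(-630\right) \left(-30\right) = 18900$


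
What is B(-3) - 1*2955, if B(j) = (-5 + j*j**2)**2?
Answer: -1931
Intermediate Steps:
B(j) = (-5 + j**3)**2
B(-3) - 1*2955 = (-5 + (-3)**3)**2 - 1*2955 = (-5 - 27)**2 - 2955 = (-32)**2 - 2955 = 1024 - 2955 = -1931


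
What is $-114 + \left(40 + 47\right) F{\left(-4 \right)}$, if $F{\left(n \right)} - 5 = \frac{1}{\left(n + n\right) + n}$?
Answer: $\frac{1255}{4} \approx 313.75$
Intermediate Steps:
$F{\left(n \right)} = 5 + \frac{1}{3 n}$ ($F{\left(n \right)} = 5 + \frac{1}{\left(n + n\right) + n} = 5 + \frac{1}{2 n + n} = 5 + \frac{1}{3 n}$)
$-114 + \left(40 + 47\right) F{\left(-4 \right)} = -114 + \left(40 + 47\right) \left(5 + \frac{1}{3 \left(-4\right)}\right) = -114 + 87 \left(5 + \frac{1}{3} \left(- \frac{1}{4}\right)\right) = -114 + 87 \left(5 - \frac{1}{12}\right) = -114 + 87 \cdot \frac{59}{12} = -114 + \frac{1711}{4} = \frac{1255}{4}$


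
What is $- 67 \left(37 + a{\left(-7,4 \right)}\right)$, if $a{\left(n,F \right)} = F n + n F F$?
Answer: $6901$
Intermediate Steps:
$a{\left(n,F \right)} = F n + n F^{2}$ ($a{\left(n,F \right)} = F n + F n F = F n + n F^{2}$)
$- 67 \left(37 + a{\left(-7,4 \right)}\right) = - 67 \left(37 + 4 \left(-7\right) \left(1 + 4\right)\right) = - 67 \left(37 + 4 \left(-7\right) 5\right) = - 67 \left(37 - 140\right) = \left(-67\right) \left(-103\right) = 6901$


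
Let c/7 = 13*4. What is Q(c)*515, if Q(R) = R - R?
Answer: 0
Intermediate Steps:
c = 364 (c = 7*(13*4) = 7*52 = 364)
Q(R) = 0
Q(c)*515 = 0*515 = 0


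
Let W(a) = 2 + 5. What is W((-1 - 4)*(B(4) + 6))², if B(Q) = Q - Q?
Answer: 49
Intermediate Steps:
B(Q) = 0
W(a) = 7
W((-1 - 4)*(B(4) + 6))² = 7² = 49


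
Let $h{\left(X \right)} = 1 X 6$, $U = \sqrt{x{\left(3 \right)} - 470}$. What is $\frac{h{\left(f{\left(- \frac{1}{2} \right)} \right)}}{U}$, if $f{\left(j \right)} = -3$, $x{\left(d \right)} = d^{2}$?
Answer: $\frac{18 i \sqrt{461}}{461} \approx 0.83834 i$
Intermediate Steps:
$U = i \sqrt{461}$ ($U = \sqrt{3^{2} - 470} = \sqrt{9 - 470} = \sqrt{-461} = i \sqrt{461} \approx 21.471 i$)
$h{\left(X \right)} = 6 X$ ($h{\left(X \right)} = X 6 = 6 X$)
$\frac{h{\left(f{\left(- \frac{1}{2} \right)} \right)}}{U} = \frac{6 \left(-3\right)}{i \sqrt{461}} = - 18 \left(- \frac{i \sqrt{461}}{461}\right) = \frac{18 i \sqrt{461}}{461}$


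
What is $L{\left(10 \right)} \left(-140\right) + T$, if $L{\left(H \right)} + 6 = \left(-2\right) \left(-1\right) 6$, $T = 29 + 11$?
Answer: $-800$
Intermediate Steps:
$T = 40$
$L{\left(H \right)} = 6$ ($L{\left(H \right)} = -6 + \left(-2\right) \left(-1\right) 6 = -6 + 2 \cdot 6 = -6 + 12 = 6$)
$L{\left(10 \right)} \left(-140\right) + T = 6 \left(-140\right) + 40 = -840 + 40 = -800$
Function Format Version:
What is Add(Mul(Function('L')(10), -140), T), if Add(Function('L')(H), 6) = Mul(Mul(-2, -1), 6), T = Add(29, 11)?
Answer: -800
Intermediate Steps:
T = 40
Function('L')(H) = 6 (Function('L')(H) = Add(-6, Mul(Mul(-2, -1), 6)) = Add(-6, Mul(2, 6)) = Add(-6, 12) = 6)
Add(Mul(Function('L')(10), -140), T) = Add(Mul(6, -140), 40) = Add(-840, 40) = -800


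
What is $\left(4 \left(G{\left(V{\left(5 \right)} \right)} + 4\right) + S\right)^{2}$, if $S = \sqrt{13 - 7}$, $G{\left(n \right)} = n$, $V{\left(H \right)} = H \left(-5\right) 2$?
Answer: $\left(184 - \sqrt{6}\right)^{2} \approx 32961.0$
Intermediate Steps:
$V{\left(H \right)} = - 10 H$ ($V{\left(H \right)} = - 5 H 2 = - 10 H$)
$S = \sqrt{6} \approx 2.4495$
$\left(4 \left(G{\left(V{\left(5 \right)} \right)} + 4\right) + S\right)^{2} = \left(4 \left(\left(-10\right) 5 + 4\right) + \sqrt{6}\right)^{2} = \left(4 \left(-50 + 4\right) + \sqrt{6}\right)^{2} = \left(4 \left(-46\right) + \sqrt{6}\right)^{2} = \left(-184 + \sqrt{6}\right)^{2}$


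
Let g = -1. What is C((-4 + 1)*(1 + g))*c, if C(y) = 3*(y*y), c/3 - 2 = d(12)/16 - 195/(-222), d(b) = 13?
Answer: 0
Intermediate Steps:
c = 6555/592 (c = 6 + 3*(13/16 - 195/(-222)) = 6 + 3*(13*(1/16) - 195*(-1/222)) = 6 + 3*(13/16 + 65/74) = 6 + 3*(1001/592) = 6 + 3003/592 = 6555/592 ≈ 11.073)
C(y) = 3*y²
C((-4 + 1)*(1 + g))*c = (3*((-4 + 1)*(1 - 1))²)*(6555/592) = (3*(-3*0)²)*(6555/592) = (3*0²)*(6555/592) = (3*0)*(6555/592) = 0*(6555/592) = 0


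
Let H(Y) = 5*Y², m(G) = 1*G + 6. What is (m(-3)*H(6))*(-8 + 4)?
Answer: -2160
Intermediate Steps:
m(G) = 6 + G (m(G) = G + 6 = 6 + G)
(m(-3)*H(6))*(-8 + 4) = ((6 - 3)*(5*6²))*(-8 + 4) = (3*(5*36))*(-4) = (3*180)*(-4) = 540*(-4) = -2160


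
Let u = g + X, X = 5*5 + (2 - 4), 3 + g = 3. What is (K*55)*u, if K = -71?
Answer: -89815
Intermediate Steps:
g = 0 (g = -3 + 3 = 0)
X = 23 (X = 25 - 2 = 23)
u = 23 (u = 0 + 23 = 23)
(K*55)*u = -71*55*23 = -3905*23 = -89815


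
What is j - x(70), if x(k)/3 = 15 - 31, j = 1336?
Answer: 1384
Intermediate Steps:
x(k) = -48 (x(k) = 3*(15 - 31) = 3*(-16) = -48)
j - x(70) = 1336 - 1*(-48) = 1336 + 48 = 1384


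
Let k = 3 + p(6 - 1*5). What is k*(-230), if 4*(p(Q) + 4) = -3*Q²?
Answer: 805/2 ≈ 402.50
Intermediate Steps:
p(Q) = -4 - 3*Q²/4 (p(Q) = -4 + (-3*Q²)/4 = -4 - 3*Q²/4)
k = -7/4 (k = 3 + (-4 - 3*(6 - 1*5)²/4) = 3 + (-4 - 3*(6 - 5)²/4) = 3 + (-4 - ¾*1²) = 3 + (-4 - ¾*1) = 3 + (-4 - ¾) = 3 - 19/4 = -7/4 ≈ -1.7500)
k*(-230) = -7/4*(-230) = 805/2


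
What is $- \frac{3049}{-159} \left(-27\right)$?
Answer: $- \frac{27441}{53} \approx -517.75$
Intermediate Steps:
$- \frac{3049}{-159} \left(-27\right) = \left(-3049\right) \left(- \frac{1}{159}\right) \left(-27\right) = \frac{3049}{159} \left(-27\right) = - \frac{27441}{53}$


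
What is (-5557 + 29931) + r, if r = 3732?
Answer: 28106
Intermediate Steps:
(-5557 + 29931) + r = (-5557 + 29931) + 3732 = 24374 + 3732 = 28106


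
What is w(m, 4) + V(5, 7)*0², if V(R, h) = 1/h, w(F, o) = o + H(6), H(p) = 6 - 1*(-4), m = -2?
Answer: 14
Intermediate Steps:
H(p) = 10 (H(p) = 6 + 4 = 10)
w(F, o) = 10 + o (w(F, o) = o + 10 = 10 + o)
w(m, 4) + V(5, 7)*0² = (10 + 4) + 0²/7 = 14 + (⅐)*0 = 14 + 0 = 14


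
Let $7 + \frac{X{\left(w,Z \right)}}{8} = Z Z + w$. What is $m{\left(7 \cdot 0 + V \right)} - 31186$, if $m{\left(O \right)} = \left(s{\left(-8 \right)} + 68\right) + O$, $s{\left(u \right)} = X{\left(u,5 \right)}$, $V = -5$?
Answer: $-31043$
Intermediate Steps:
$X{\left(w,Z \right)} = -56 + 8 w + 8 Z^{2}$ ($X{\left(w,Z \right)} = -56 + 8 \left(Z Z + w\right) = -56 + 8 \left(Z^{2} + w\right) = -56 + 8 \left(w + Z^{2}\right) = -56 + \left(8 w + 8 Z^{2}\right) = -56 + 8 w + 8 Z^{2}$)
$s{\left(u \right)} = 144 + 8 u$ ($s{\left(u \right)} = -56 + 8 u + 8 \cdot 5^{2} = -56 + 8 u + 8 \cdot 25 = -56 + 8 u + 200 = 144 + 8 u$)
$m{\left(O \right)} = 148 + O$ ($m{\left(O \right)} = \left(\left(144 + 8 \left(-8\right)\right) + 68\right) + O = \left(\left(144 - 64\right) + 68\right) + O = \left(80 + 68\right) + O = 148 + O$)
$m{\left(7 \cdot 0 + V \right)} - 31186 = \left(148 + \left(7 \cdot 0 - 5\right)\right) - 31186 = \left(148 + \left(0 - 5\right)\right) - 31186 = \left(148 - 5\right) - 31186 = 143 - 31186 = -31043$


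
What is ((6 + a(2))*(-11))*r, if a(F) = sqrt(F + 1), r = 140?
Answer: -9240 - 1540*sqrt(3) ≈ -11907.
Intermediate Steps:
a(F) = sqrt(1 + F)
((6 + a(2))*(-11))*r = ((6 + sqrt(1 + 2))*(-11))*140 = ((6 + sqrt(3))*(-11))*140 = (-66 - 11*sqrt(3))*140 = -9240 - 1540*sqrt(3)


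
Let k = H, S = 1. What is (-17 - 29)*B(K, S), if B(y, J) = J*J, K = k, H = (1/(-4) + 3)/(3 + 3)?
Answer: -46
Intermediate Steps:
H = 11/24 (H = (1*(-1/4) + 3)/6 = (-1/4 + 3)*(1/6) = (11/4)*(1/6) = 11/24 ≈ 0.45833)
k = 11/24 ≈ 0.45833
K = 11/24 ≈ 0.45833
B(y, J) = J**2
(-17 - 29)*B(K, S) = (-17 - 29)*1**2 = -46*1 = -46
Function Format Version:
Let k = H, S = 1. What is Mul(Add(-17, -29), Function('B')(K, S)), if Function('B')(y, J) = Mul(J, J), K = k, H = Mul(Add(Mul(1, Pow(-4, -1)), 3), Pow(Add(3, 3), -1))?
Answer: -46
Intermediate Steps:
H = Rational(11, 24) (H = Mul(Add(Mul(1, Rational(-1, 4)), 3), Pow(6, -1)) = Mul(Add(Rational(-1, 4), 3), Rational(1, 6)) = Mul(Rational(11, 4), Rational(1, 6)) = Rational(11, 24) ≈ 0.45833)
k = Rational(11, 24) ≈ 0.45833
K = Rational(11, 24) ≈ 0.45833
Function('B')(y, J) = Pow(J, 2)
Mul(Add(-17, -29), Function('B')(K, S)) = Mul(Add(-17, -29), Pow(1, 2)) = Mul(-46, 1) = -46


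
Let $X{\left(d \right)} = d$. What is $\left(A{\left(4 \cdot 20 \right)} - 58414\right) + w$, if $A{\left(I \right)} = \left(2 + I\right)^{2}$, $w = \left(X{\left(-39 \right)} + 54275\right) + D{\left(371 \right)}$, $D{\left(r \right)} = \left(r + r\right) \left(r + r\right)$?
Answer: $553110$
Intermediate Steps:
$D{\left(r \right)} = 4 r^{2}$ ($D{\left(r \right)} = 2 r 2 r = 4 r^{2}$)
$w = 604800$ ($w = \left(-39 + 54275\right) + 4 \cdot 371^{2} = 54236 + 4 \cdot 137641 = 54236 + 550564 = 604800$)
$\left(A{\left(4 \cdot 20 \right)} - 58414\right) + w = \left(\left(2 + 4 \cdot 20\right)^{2} - 58414\right) + 604800 = \left(\left(2 + 80\right)^{2} - 58414\right) + 604800 = \left(82^{2} - 58414\right) + 604800 = \left(6724 - 58414\right) + 604800 = -51690 + 604800 = 553110$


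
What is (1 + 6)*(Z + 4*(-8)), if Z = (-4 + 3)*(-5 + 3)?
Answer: -210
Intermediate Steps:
Z = 2 (Z = -1*(-2) = 2)
(1 + 6)*(Z + 4*(-8)) = (1 + 6)*(2 + 4*(-8)) = 7*(2 - 32) = 7*(-30) = -210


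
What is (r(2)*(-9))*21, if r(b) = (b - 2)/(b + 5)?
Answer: 0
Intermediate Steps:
r(b) = (-2 + b)/(5 + b)
(r(2)*(-9))*21 = (((-2 + 2)/(5 + 2))*(-9))*21 = ((0/7)*(-9))*21 = (((1/7)*0)*(-9))*21 = (0*(-9))*21 = 0*21 = 0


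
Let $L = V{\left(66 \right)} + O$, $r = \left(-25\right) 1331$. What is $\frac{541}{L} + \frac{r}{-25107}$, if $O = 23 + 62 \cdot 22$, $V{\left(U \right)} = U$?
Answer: $\frac{61931462}{36480471} \approx 1.6977$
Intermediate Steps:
$O = 1387$ ($O = 23 + 1364 = 1387$)
$r = -33275$
$L = 1453$ ($L = 66 + 1387 = 1453$)
$\frac{541}{L} + \frac{r}{-25107} = \frac{541}{1453} - \frac{33275}{-25107} = 541 \cdot \frac{1}{1453} - - \frac{33275}{25107} = \frac{541}{1453} + \frac{33275}{25107} = \frac{61931462}{36480471}$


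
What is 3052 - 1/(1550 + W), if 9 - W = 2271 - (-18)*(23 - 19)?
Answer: 2392769/784 ≈ 3052.0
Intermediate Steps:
W = -2334 (W = 9 - (2271 - (-18)*(23 - 19)) = 9 - (2271 - (-18)*4) = 9 - (2271 - 1*(-72)) = 9 - (2271 + 72) = 9 - 1*2343 = 9 - 2343 = -2334)
3052 - 1/(1550 + W) = 3052 - 1/(1550 - 2334) = 3052 - 1/(-784) = 3052 - 1*(-1/784) = 3052 + 1/784 = 2392769/784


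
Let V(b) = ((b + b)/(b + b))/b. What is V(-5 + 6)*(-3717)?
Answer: -3717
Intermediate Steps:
V(b) = 1/b (V(b) = ((2*b)/((2*b)))/b = ((2*b)*(1/(2*b)))/b = 1/b)
V(-5 + 6)*(-3717) = -3717/(-5 + 6) = -3717/1 = 1*(-3717) = -3717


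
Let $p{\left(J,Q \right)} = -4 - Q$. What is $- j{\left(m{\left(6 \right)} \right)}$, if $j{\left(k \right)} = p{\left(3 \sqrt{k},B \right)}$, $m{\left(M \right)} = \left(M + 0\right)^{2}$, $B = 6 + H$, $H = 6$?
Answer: $16$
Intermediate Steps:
$B = 12$ ($B = 6 + 6 = 12$)
$m{\left(M \right)} = M^{2}$
$j{\left(k \right)} = -16$ ($j{\left(k \right)} = -4 - 12 = -16$)
$- j{\left(m{\left(6 \right)} \right)} = \left(-1\right) \left(-16\right) = 16$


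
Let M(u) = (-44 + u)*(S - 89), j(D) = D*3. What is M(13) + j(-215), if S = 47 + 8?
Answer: 409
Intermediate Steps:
S = 55
j(D) = 3*D
M(u) = 1496 - 34*u (M(u) = (-44 + u)*(55 - 89) = (-44 + u)*(-34) = 1496 - 34*u)
M(13) + j(-215) = (1496 - 34*13) + 3*(-215) = (1496 - 442) - 645 = 1054 - 645 = 409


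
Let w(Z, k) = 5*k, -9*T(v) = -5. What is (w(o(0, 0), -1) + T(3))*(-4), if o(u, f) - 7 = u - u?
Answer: 160/9 ≈ 17.778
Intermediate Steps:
T(v) = 5/9 (T(v) = -⅑*(-5) = 5/9)
o(u, f) = 7 (o(u, f) = 7 + (u - u) = 7 + 0 = 7)
(w(o(0, 0), -1) + T(3))*(-4) = (5*(-1) + 5/9)*(-4) = (-5 + 5/9)*(-4) = -40/9*(-4) = 160/9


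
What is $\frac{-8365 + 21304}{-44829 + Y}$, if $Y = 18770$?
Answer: $- \frac{12939}{26059} \approx -0.49653$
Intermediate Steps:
$\frac{-8365 + 21304}{-44829 + Y} = \frac{-8365 + 21304}{-44829 + 18770} = \frac{12939}{-26059} = 12939 \left(- \frac{1}{26059}\right) = - \frac{12939}{26059}$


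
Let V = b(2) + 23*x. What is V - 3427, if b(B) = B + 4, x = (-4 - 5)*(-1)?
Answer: -3214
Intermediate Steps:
x = 9 (x = -9*(-1) = 9)
b(B) = 4 + B
V = 213 (V = (4 + 2) + 23*9 = 6 + 207 = 213)
V - 3427 = 213 - 3427 = -3214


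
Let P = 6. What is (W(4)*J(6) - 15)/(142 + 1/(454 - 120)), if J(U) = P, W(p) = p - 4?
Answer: -5010/47429 ≈ -0.10563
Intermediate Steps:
W(p) = -4 + p
J(U) = 6
(W(4)*J(6) - 15)/(142 + 1/(454 - 120)) = ((-4 + 4)*6 - 15)/(142 + 1/(454 - 120)) = (0*6 - 15)/(142 + 1/334) = (0 - 15)/(142 + 1/334) = -15/47429/334 = -15*334/47429 = -5010/47429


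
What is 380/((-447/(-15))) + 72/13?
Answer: 35428/1937 ≈ 18.290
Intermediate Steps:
380/((-447/(-15))) + 72/13 = 380/((-447*(-1/15))) + 72*(1/13) = 380/(149/5) + 72/13 = 380*(5/149) + 72/13 = 1900/149 + 72/13 = 35428/1937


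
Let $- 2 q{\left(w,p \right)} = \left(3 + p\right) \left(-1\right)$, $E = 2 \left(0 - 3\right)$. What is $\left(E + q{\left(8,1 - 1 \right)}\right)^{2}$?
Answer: $\frac{81}{4} \approx 20.25$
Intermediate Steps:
$E = -6$ ($E = 2 \left(-3\right) = -6$)
$q{\left(w,p \right)} = \frac{3}{2} + \frac{p}{2}$ ($q{\left(w,p \right)} = - \frac{\left(3 + p\right) \left(-1\right)}{2} = - \frac{-3 - p}{2} = \frac{3}{2} + \frac{p}{2}$)
$\left(E + q{\left(8,1 - 1 \right)}\right)^{2} = \left(-6 + \left(\frac{3}{2} + \frac{1 - 1}{2}\right)\right)^{2} = \left(-6 + \left(\frac{3}{2} + \frac{1}{2} \cdot 0\right)\right)^{2} = \left(-6 + \left(\frac{3}{2} + 0\right)\right)^{2} = \left(-6 + \frac{3}{2}\right)^{2} = \left(- \frac{9}{2}\right)^{2} = \frac{81}{4}$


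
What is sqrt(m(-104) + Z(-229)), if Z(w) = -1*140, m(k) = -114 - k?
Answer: 5*I*sqrt(6) ≈ 12.247*I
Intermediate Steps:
Z(w) = -140
sqrt(m(-104) + Z(-229)) = sqrt((-114 - 1*(-104)) - 140) = sqrt((-114 + 104) - 140) = sqrt(-10 - 140) = sqrt(-150) = 5*I*sqrt(6)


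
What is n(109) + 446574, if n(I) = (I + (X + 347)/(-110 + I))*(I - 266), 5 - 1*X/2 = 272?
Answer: 400102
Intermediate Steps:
X = -534 (X = 10 - 2*272 = 10 - 544 = -534)
n(I) = (-266 + I)*(I - 187/(-110 + I)) (n(I) = (I + (-534 + 347)/(-110 + I))*(I - 266) = (I - 187/(-110 + I))*(-266 + I) = (-266 + I)*(I - 187/(-110 + I)))
n(109) + 446574 = (49742 + 109**3 - 376*109**2 + 29073*109)/(-110 + 109) + 446574 = (49742 + 1295029 - 376*11881 + 3168957)/(-1) + 446574 = -(49742 + 1295029 - 4467256 + 3168957) + 446574 = -1*46472 + 446574 = -46472 + 446574 = 400102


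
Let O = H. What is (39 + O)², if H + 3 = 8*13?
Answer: 19600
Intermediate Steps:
H = 101 (H = -3 + 8*13 = -3 + 104 = 101)
O = 101
(39 + O)² = (39 + 101)² = 140² = 19600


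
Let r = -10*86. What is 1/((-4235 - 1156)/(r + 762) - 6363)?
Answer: -98/618183 ≈ -0.00015853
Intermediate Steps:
r = -860
1/((-4235 - 1156)/(r + 762) - 6363) = 1/((-4235 - 1156)/(-860 + 762) - 6363) = 1/(-5391/(-98) - 6363) = 1/(-5391*(-1/98) - 6363) = 1/(5391/98 - 6363) = 1/(-618183/98) = -98/618183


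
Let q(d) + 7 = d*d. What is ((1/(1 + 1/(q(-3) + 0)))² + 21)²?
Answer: 37249/81 ≈ 459.86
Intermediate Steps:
q(d) = -7 + d² (q(d) = -7 + d*d = -7 + d²)
((1/(1 + 1/(q(-3) + 0)))² + 21)² = ((1/(1 + 1/((-7 + (-3)²) + 0)))² + 21)² = ((1/(1 + 1/((-7 + 9) + 0)))² + 21)² = ((1/(1 + 1/(2 + 0)))² + 21)² = ((1/(1 + 1/2))² + 21)² = ((1/(1 + ½))² + 21)² = ((1/(3/2))² + 21)² = ((⅔)² + 21)² = (4/9 + 21)² = (193/9)² = 37249/81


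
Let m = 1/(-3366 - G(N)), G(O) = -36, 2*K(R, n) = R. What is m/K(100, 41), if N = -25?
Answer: -1/166500 ≈ -6.0060e-6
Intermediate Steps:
K(R, n) = R/2
m = -1/3330 (m = 1/(-3366 - 1*(-36)) = 1/(-3366 + 36) = 1/(-3330) = -1/3330 ≈ -0.00030030)
m/K(100, 41) = -1/(3330*((1/2)*100)) = -1/3330/50 = -1/3330*1/50 = -1/166500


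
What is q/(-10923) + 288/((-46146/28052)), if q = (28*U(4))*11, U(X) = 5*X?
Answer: -1341377488/7637163 ≈ -175.64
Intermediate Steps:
q = 6160 (q = (28*(5*4))*11 = (28*20)*11 = 560*11 = 6160)
q/(-10923) + 288/((-46146/28052)) = 6160/(-10923) + 288/((-46146/28052)) = 6160*(-1/10923) + 288/((-46146*1/28052)) = -560/993 + 288/(-23073/14026) = -560/993 + 288*(-14026/23073) = -560/993 - 1346496/7691 = -1341377488/7637163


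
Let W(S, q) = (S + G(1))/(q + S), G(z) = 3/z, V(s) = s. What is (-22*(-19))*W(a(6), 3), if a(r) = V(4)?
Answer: 418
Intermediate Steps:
a(r) = 4
W(S, q) = (3 + S)/(S + q) (W(S, q) = (S + 3/1)/(q + S) = (S + 3*1)/(S + q) = (S + 3)/(S + q) = (3 + S)/(S + q))
(-22*(-19))*W(a(6), 3) = (-22*(-19))*((3 + 4)/(4 + 3)) = 418*(7/7) = 418*((1/7)*7) = 418*1 = 418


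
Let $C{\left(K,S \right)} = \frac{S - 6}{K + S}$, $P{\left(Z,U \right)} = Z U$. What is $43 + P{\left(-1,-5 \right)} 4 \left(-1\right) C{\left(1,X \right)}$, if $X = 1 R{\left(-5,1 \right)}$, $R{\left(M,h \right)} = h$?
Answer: $93$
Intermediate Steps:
$P{\left(Z,U \right)} = U Z$
$X = 1$ ($X = 1 \cdot 1 = 1$)
$C{\left(K,S \right)} = \frac{-6 + S}{K + S}$
$43 + P{\left(-1,-5 \right)} 4 \left(-1\right) C{\left(1,X \right)} = 43 + \left(-5\right) \left(-1\right) 4 \left(-1\right) \frac{-6 + 1}{1 + 1} = 43 + 5 \left(-4\right) \frac{1}{2} \left(-5\right) = 43 - 20 \cdot \frac{1}{2} \left(-5\right) = 43 - -50 = 43 + 50 = 93$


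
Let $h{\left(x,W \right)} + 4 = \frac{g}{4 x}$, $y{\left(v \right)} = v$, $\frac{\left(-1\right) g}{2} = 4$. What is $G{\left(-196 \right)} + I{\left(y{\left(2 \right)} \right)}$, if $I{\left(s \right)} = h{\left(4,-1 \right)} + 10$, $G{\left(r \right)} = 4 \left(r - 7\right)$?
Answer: $- \frac{1613}{2} \approx -806.5$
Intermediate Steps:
$g = -8$ ($g = \left(-2\right) 4 = -8$)
$G{\left(r \right)} = -28 + 4 r$ ($G{\left(r \right)} = 4 \left(-7 + r\right) = -28 + 4 r$)
$h{\left(x,W \right)} = -4 - \frac{2}{x}$ ($h{\left(x,W \right)} = -4 - \frac{8}{4 x} = -4 - 8 \frac{1}{4 x} = -4 - \frac{2}{x}$)
$I{\left(s \right)} = \frac{11}{2}$ ($I{\left(s \right)} = \left(-4 - \frac{2}{4}\right) + 10 = \left(-4 - \frac{1}{2}\right) + 10 = - \frac{9}{2} + 10 = \frac{11}{2}$)
$G{\left(-196 \right)} + I{\left(y{\left(2 \right)} \right)} = \left(-28 + 4 \left(-196\right)\right) + \frac{11}{2} = \left(-28 - 784\right) + \frac{11}{2} = -812 + \frac{11}{2} = - \frac{1613}{2}$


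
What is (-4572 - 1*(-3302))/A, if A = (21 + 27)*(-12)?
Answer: 635/288 ≈ 2.2049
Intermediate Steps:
A = -576 (A = 48*(-12) = -576)
(-4572 - 1*(-3302))/A = (-4572 - 1*(-3302))/(-576) = (-4572 + 3302)*(-1/576) = -1270*(-1/576) = 635/288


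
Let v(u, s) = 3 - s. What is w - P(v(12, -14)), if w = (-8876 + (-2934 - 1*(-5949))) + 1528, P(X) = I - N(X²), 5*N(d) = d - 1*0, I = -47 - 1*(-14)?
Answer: -21211/5 ≈ -4242.2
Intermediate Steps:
I = -33 (I = -47 + 14 = -33)
N(d) = d/5 (N(d) = (d - 1*0)/5 = (d + 0)/5 = d/5)
P(X) = -33 - X²/5
w = -4333 (w = (-8876 + (-2934 + 5949)) + 1528 = (-8876 + 3015) + 1528 = -5861 + 1528 = -4333)
w - P(v(12, -14)) = -4333 - (-33 - (3 - 1*(-14))²/5) = -4333 - (-33 - (3 + 14)²/5) = -4333 - (-33 - ⅕*17²) = -4333 - (-33 - ⅕*289) = -4333 - (-33 - 289/5) = -4333 - 1*(-454/5) = -4333 + 454/5 = -21211/5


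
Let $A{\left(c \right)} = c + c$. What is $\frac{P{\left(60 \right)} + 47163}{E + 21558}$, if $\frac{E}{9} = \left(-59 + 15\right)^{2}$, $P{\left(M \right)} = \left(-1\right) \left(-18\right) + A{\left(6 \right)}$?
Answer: $\frac{15731}{12994} \approx 1.2106$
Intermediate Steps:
$A{\left(c \right)} = 2 c$
$P{\left(M \right)} = 30$ ($P{\left(M \right)} = \left(-1\right) \left(-18\right) + 2 \cdot 6 = 18 + 12 = 30$)
$E = 17424$ ($E = 9 \left(-59 + 15\right)^{2} = 9 \left(-44\right)^{2} = 9 \cdot 1936 = 17424$)
$\frac{P{\left(60 \right)} + 47163}{E + 21558} = \frac{30 + 47163}{17424 + 21558} = \frac{47193}{38982} = 47193 \cdot \frac{1}{38982} = \frac{15731}{12994}$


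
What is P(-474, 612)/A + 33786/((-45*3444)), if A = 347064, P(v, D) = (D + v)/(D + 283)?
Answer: -9717280523/44574297180 ≈ -0.21800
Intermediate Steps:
P(v, D) = (D + v)/(283 + D)
P(-474, 612)/A + 33786/((-45*3444)) = ((612 - 474)/(283 + 612))/347064 + 33786/((-45*3444)) = (138/895)*(1/347064) + 33786/(-154980) = ((1/895)*138)*(1/347064) + 33786*(-1/154980) = (138/895)*(1/347064) - 1877/8610 = 23/51770380 - 1877/8610 = -9717280523/44574297180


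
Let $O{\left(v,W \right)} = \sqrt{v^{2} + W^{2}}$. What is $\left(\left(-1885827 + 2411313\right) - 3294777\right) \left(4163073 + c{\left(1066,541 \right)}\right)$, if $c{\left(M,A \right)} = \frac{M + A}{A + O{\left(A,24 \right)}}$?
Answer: $- \frac{737573168329039}{64} - \frac{494472293 \sqrt{293257}}{64} \approx -1.1529 \cdot 10^{13}$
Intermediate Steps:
$O{\left(v,W \right)} = \sqrt{W^{2} + v^{2}}$
$c{\left(M,A \right)} = \frac{A + M}{A + \sqrt{576 + A^{2}}}$ ($c{\left(M,A \right)} = \frac{M + A}{A + \sqrt{24^{2} + A^{2}}} = \frac{A + M}{A + \sqrt{576 + A^{2}}}$)
$\left(\left(-1885827 + 2411313\right) - 3294777\right) \left(4163073 + c{\left(1066,541 \right)}\right) = \left(\left(-1885827 + 2411313\right) - 3294777\right) \left(4163073 + \frac{541 + 1066}{541 + \sqrt{576 + 541^{2}}}\right) = \left(525486 - 3294777\right) \left(4163073 + \frac{1}{541 + \sqrt{576 + 292681}} \cdot 1607\right) = - 2769291 \left(4163073 + \frac{1}{541 + \sqrt{293257}} \cdot 1607\right) = - 2769291 \left(4163073 + \frac{1607}{541 + \sqrt{293257}}\right) = -11528760591243 - \frac{4450250637}{541 + \sqrt{293257}}$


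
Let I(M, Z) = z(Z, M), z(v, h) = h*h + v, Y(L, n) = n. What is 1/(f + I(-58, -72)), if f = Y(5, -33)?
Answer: 1/3259 ≈ 0.00030684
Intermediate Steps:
f = -33
z(v, h) = v + h**2 (z(v, h) = h**2 + v = v + h**2)
I(M, Z) = Z + M**2
1/(f + I(-58, -72)) = 1/(-33 + (-72 + (-58)**2)) = 1/(-33 + (-72 + 3364)) = 1/(-33 + 3292) = 1/3259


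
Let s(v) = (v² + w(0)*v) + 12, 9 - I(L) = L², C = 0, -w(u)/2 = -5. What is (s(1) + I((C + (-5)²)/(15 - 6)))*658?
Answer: 1294286/81 ≈ 15979.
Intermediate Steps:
w(u) = 10 (w(u) = -2*(-5) = 10)
I(L) = 9 - L²
s(v) = 12 + v² + 10*v (s(v) = (v² + 10*v) + 12 = 12 + v² + 10*v)
(s(1) + I((C + (-5)²)/(15 - 6)))*658 = ((12 + 1² + 10*1) + (9 - ((0 + (-5)²)/(15 - 6))²))*658 = ((12 + 1 + 10) + (9 - ((0 + 25)/9)²))*658 = (23 + (9 - (25*(⅑))²))*658 = (23 + (9 - (25/9)²))*658 = (23 + (9 - 1*625/81))*658 = (23 + (9 - 625/81))*658 = (23 + 104/81)*658 = (1967/81)*658 = 1294286/81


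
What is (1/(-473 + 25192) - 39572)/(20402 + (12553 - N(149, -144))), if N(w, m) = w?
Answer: -978180267/810931514 ≈ -1.2062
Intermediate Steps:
(1/(-473 + 25192) - 39572)/(20402 + (12553 - N(149, -144))) = (1/(-473 + 25192) - 39572)/(20402 + (12553 - 1*149)) = (1/24719 - 39572)/(20402 + (12553 - 149)) = (1/24719 - 39572)/(20402 + 12404) = -978180267/24719/32806 = -978180267/24719*1/32806 = -978180267/810931514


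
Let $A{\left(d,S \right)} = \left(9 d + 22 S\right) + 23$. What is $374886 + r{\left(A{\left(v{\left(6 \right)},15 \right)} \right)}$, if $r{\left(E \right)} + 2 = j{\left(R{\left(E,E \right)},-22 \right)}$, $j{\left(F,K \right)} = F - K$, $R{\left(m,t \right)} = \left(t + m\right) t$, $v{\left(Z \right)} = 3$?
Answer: $663706$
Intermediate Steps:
$R{\left(m,t \right)} = t \left(m + t\right)$ ($R{\left(m,t \right)} = \left(m + t\right) t = t \left(m + t\right)$)
$A{\left(d,S \right)} = 23 + 9 d + 22 S$
$r{\left(E \right)} = 20 + 2 E^{2}$ ($r{\left(E \right)} = -2 + \left(E \left(E + E\right) - -22\right) = -2 + \left(E 2 E + 22\right) = -2 + \left(2 E^{2} + 22\right) = -2 + \left(22 + 2 E^{2}\right) = 20 + 2 E^{2}$)
$374886 + r{\left(A{\left(v{\left(6 \right)},15 \right)} \right)} = 374886 + \left(20 + 2 \left(23 + 9 \cdot 3 + 22 \cdot 15\right)^{2}\right) = 374886 + \left(20 + 2 \left(23 + 27 + 330\right)^{2}\right) = 374886 + \left(20 + 2 \cdot 380^{2}\right) = 374886 + \left(20 + 2 \cdot 144400\right) = 374886 + \left(20 + 288800\right) = 374886 + 288820 = 663706$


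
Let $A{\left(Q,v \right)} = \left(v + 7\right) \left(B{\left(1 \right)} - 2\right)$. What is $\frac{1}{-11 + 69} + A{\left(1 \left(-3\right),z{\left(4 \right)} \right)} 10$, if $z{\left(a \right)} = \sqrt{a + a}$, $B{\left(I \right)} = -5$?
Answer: $- \frac{28419}{58} - 140 \sqrt{2} \approx -687.97$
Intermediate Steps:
$z{\left(a \right)} = \sqrt{2} \sqrt{a}$ ($z{\left(a \right)} = \sqrt{2 a} = \sqrt{2} \sqrt{a}$)
$A{\left(Q,v \right)} = -49 - 7 v$ ($A{\left(Q,v \right)} = \left(v + 7\right) \left(-5 - 2\right) = \left(7 + v\right) \left(-7\right) = -49 - 7 v$)
$\frac{1}{-11 + 69} + A{\left(1 \left(-3\right),z{\left(4 \right)} \right)} 10 = \frac{1}{-11 + 69} + \left(-49 - 7 \sqrt{2} \sqrt{4}\right) 10 = \frac{1}{58} + \left(-49 - 7 \sqrt{2} \cdot 2\right) 10 = \frac{1}{58} + \left(-49 - 7 \cdot 2 \sqrt{2}\right) 10 = \frac{1}{58} + \left(-49 - 14 \sqrt{2}\right) 10 = \frac{1}{58} - \left(490 + 140 \sqrt{2}\right) = - \frac{28419}{58} - 140 \sqrt{2}$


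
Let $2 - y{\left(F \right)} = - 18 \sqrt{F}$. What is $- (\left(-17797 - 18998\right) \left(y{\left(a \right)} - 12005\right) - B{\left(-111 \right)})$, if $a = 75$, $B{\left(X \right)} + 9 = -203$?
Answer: $-441650597 + 3311550 \sqrt{3} \approx -4.3591 \cdot 10^{8}$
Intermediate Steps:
$B{\left(X \right)} = -212$ ($B{\left(X \right)} = -9 - 203 = -212$)
$y{\left(F \right)} = 2 + 18 \sqrt{F}$ ($y{\left(F \right)} = 2 - - 18 \sqrt{F} = 2 + 18 \sqrt{F}$)
$- (\left(-17797 - 18998\right) \left(y{\left(a \right)} - 12005\right) - B{\left(-111 \right)}) = - (\left(-17797 - 18998\right) \left(\left(2 + 18 \sqrt{75}\right) - 12005\right) - -212) = - (- 36795 \left(\left(2 + 18 \cdot 5 \sqrt{3}\right) - 12005\right) + 212) = - (- 36795 \left(\left(2 + 90 \sqrt{3}\right) - 12005\right) + 212) = - (- 36795 \left(-12003 + 90 \sqrt{3}\right) + 212) = - (\left(441650385 - 3311550 \sqrt{3}\right) + 212) = - (441650597 - 3311550 \sqrt{3}) = -441650597 + 3311550 \sqrt{3}$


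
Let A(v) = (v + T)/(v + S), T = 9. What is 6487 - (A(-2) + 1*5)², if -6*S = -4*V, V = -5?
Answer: 1657191/256 ≈ 6473.4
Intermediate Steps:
S = -10/3 (S = -(-2)*(-5)/3 = -⅙*20 = -10/3 ≈ -3.3333)
A(v) = (9 + v)/(-10/3 + v) (A(v) = (v + 9)/(v - 10/3) = (9 + v)/(-10/3 + v))
6487 - (A(-2) + 1*5)² = 6487 - (3*(9 - 2)/(-10 + 3*(-2)) + 1*5)² = 6487 - (3*7/(-10 - 6) + 5)² = 6487 - (3*7/(-16) + 5)² = 6487 - (3*(-1/16)*7 + 5)² = 6487 - (-21/16 + 5)² = 6487 - (59/16)² = 6487 - 1*3481/256 = 6487 - 3481/256 = 1657191/256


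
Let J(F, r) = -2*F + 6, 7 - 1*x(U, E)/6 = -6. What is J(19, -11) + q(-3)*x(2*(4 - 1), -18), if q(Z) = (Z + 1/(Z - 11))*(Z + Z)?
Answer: 9838/7 ≈ 1405.4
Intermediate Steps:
x(U, E) = 78 (x(U, E) = 42 - 6*(-6) = 42 + 36 = 78)
J(F, r) = 6 - 2*F
q(Z) = 2*Z*(Z + 1/(-11 + Z)) (q(Z) = (Z + 1/(-11 + Z))*(2*Z) = 2*Z*(Z + 1/(-11 + Z)))
J(19, -11) + q(-3)*x(2*(4 - 1), -18) = (6 - 2*19) + (2*(-3)*(1 + (-3)² - 11*(-3))/(-11 - 3))*78 = (6 - 38) + (2*(-3)*(1 + 9 + 33)/(-14))*78 = -32 + (2*(-3)*(-1/14)*43)*78 = -32 + (129/7)*78 = -32 + 10062/7 = 9838/7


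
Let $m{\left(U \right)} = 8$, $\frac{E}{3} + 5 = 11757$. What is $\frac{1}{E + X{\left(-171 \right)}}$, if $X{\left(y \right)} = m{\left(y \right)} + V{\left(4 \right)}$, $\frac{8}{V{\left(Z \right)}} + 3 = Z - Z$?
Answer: $\frac{3}{105784} \approx 2.836 \cdot 10^{-5}$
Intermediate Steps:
$E = 35256$ ($E = -15 + 3 \cdot 11757 = -15 + 35271 = 35256$)
$V{\left(Z \right)} = - \frac{8}{3}$ ($V{\left(Z \right)} = \frac{8}{-3 + \left(Z - Z\right)} = \frac{8}{-3 + 0} = \frac{8}{-3} = 8 \left(- \frac{1}{3}\right) = - \frac{8}{3}$)
$X{\left(y \right)} = \frac{16}{3}$ ($X{\left(y \right)} = 8 - \frac{8}{3} = \frac{16}{3}$)
$\frac{1}{E + X{\left(-171 \right)}} = \frac{1}{35256 + \frac{16}{3}} = \frac{1}{\frac{105784}{3}} = \frac{3}{105784}$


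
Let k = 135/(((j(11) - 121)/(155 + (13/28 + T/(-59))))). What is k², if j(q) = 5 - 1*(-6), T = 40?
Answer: 47666444919921/1320886336 ≈ 36087.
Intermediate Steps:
j(q) = 11 (j(q) = 5 + 6 = 11)
k = -6904089/36344 (k = 135/(((11 - 121)/(155 + (13/28 + 40/(-59))))) = 135/((-110/(155 + (13*(1/28) + 40*(-1/59))))) = 135/((-110/(155 + (13/28 - 40/59)))) = 135/((-110/(155 - 353/1652))) = 135/((-110/255707/1652)) = 135/((-110*1652/255707)) = 135/(-181720/255707) = 135*(-255707/181720) = -6904089/36344 ≈ -189.97)
k² = (-6904089/36344)² = 47666444919921/1320886336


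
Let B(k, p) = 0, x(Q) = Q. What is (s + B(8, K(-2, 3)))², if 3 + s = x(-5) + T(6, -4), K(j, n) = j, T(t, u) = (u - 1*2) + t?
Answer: 64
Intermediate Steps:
T(t, u) = -2 + t + u (T(t, u) = (u - 2) + t = (-2 + u) + t = -2 + t + u)
s = -8 (s = -3 + (-5 + (-2 + 6 - 4)) = -3 + (-5 + 0) = -3 - 5 = -8)
(s + B(8, K(-2, 3)))² = (-8 + 0)² = (-8)² = 64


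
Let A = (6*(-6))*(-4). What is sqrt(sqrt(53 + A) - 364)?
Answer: sqrt(-364 + sqrt(197)) ≈ 18.707*I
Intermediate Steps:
A = 144 (A = -36*(-4) = 144)
sqrt(sqrt(53 + A) - 364) = sqrt(sqrt(53 + 144) - 364) = sqrt(sqrt(197) - 364) = sqrt(-364 + sqrt(197))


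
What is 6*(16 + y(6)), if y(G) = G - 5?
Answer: 102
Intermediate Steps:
y(G) = -5 + G
6*(16 + y(6)) = 6*(16 + (-5 + 6)) = 6*(16 + 1) = 6*17 = 102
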